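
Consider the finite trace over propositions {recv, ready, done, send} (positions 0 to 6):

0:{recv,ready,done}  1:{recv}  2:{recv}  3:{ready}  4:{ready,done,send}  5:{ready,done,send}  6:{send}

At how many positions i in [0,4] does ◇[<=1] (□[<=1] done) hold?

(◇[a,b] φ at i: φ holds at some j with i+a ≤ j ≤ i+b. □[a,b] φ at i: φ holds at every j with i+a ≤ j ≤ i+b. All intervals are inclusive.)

2

Evaluate at each i in [0,4]:
  i=0: ✗ (none in [0,1])
  i=1: ✗ (none in [1,2])
  i=2: ✗ (none in [2,3])
  i=3: ✓ (witness j=4)
  i=4: ✓ (witness j=4)
Positions where it holds: {3, 4} → 2.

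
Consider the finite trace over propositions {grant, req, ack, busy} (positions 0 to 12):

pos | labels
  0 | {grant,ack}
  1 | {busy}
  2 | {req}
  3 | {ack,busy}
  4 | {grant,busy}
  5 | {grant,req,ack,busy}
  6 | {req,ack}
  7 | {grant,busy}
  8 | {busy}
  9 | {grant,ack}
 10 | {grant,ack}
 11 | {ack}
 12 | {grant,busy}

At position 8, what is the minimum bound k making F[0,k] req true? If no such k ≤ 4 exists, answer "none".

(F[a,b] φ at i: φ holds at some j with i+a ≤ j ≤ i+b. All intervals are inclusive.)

none

Scan j = 8,9,… for req:
  j=8: fails
  j=9: fails
  j=10: fails
  j=11: fails
  j=12: fails
No j in [8,12] satisfies it → none.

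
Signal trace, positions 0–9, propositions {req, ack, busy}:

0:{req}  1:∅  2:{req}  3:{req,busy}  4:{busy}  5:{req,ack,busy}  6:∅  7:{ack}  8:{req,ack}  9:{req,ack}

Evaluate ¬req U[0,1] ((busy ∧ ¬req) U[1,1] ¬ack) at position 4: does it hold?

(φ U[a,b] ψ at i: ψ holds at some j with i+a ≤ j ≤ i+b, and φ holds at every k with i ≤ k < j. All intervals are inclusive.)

False

Need some j in [4,5] with ((busy ∧ ¬req) U[1,1] ¬ack), and ¬req at every k in [4,j-1].
  j=4: ((busy ∧ ¬req) U[1,1] ¬ack) — fails.
  j=5: ((busy ∧ ¬req) U[1,1] ¬ack) — fails.
No j in the window works → until fails.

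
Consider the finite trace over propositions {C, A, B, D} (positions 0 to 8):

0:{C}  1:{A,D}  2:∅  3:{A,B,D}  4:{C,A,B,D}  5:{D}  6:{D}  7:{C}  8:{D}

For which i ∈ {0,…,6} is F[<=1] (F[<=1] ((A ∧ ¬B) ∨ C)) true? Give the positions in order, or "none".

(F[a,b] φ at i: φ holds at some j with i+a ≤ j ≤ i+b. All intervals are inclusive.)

Evaluate at each i in [0,6]:
  i=0: ✓ (witness j=0)
  i=1: ✓ (witness j=1)
  i=2: ✓ (witness j=3)
  i=3: ✓ (witness j=3)
  i=4: ✓ (witness j=4)
  i=5: ✓ (witness j=6)
  i=6: ✓ (witness j=6)

0, 1, 2, 3, 4, 5, 6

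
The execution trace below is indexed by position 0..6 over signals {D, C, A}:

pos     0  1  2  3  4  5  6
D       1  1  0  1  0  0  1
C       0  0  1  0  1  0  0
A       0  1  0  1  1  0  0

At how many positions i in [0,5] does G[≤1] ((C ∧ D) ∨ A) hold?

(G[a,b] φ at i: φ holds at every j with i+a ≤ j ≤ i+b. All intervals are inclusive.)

1

Evaluate at each i in [0,5]:
  i=0: ✗ (fails at j=0)
  i=1: ✗ (fails at j=2)
  i=2: ✗ (fails at j=2)
  i=3: ✓ (all of [3,4])
  i=4: ✗ (fails at j=5)
  i=5: ✗ (fails at j=5)
Positions where it holds: {3} → 1.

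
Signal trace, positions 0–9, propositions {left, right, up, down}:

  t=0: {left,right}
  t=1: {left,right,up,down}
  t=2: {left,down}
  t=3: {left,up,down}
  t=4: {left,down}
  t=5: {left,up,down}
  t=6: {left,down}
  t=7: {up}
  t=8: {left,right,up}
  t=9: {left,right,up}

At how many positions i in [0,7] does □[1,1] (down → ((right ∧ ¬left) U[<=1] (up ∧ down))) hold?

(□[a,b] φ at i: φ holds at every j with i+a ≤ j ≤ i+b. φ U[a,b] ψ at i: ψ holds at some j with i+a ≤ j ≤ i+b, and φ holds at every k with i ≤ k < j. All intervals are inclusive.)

5

Evaluate at each i in [0,7]:
  i=0: ✓ (all of [1,1])
  i=1: ✗ (fails at j=2)
  i=2: ✓ (all of [3,3])
  i=3: ✗ (fails at j=4)
  i=4: ✓ (all of [5,5])
  i=5: ✗ (fails at j=6)
  i=6: ✓ (all of [7,7])
  i=7: ✓ (all of [8,8])
Positions where it holds: {0, 2, 4, 6, 7} → 5.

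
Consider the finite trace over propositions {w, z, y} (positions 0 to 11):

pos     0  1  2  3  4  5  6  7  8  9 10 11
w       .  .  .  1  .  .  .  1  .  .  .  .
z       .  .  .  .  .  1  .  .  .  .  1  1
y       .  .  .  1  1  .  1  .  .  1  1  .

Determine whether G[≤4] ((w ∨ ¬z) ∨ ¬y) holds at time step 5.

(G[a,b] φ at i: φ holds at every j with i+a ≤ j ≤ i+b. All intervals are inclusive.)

True

Check ((w ∨ ¬z) ∨ ¬y) at every j in [5,9]:
  j=5: true
  j=6: true
  j=7: true
  j=8: true
  j=9: true
All positions satisfy it → formula holds.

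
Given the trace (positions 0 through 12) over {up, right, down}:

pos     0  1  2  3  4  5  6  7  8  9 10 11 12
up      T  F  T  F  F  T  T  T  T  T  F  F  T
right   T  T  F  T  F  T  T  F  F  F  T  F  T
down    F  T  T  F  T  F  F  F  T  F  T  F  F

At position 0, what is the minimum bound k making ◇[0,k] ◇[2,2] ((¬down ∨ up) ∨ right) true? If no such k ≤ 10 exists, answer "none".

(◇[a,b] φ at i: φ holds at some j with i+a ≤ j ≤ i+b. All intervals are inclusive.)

Scan j = 0,1,… for ◇[2,2] ((¬down ∨ up) ∨ right):
  j=0: holds
First hit at j=0, so smallest k = 0-0 = 0.

0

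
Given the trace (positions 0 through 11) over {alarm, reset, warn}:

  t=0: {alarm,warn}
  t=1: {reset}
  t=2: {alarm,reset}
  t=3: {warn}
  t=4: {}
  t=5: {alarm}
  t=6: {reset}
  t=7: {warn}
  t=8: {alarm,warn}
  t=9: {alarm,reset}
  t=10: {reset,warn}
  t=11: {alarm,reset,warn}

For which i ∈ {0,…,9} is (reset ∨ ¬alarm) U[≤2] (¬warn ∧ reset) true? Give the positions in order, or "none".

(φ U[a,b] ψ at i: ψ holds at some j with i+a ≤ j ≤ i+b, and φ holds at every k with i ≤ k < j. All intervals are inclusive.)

Evaluate at each i in [0,9]:
  i=0: ✗ (lhs fails at k=0 before rhs at j=1)
  i=1: ✓ (rhs at j=1)
  i=2: ✓ (rhs at j=2)
  i=3: ✗ (no rhs in [3,5])
  i=4: ✗ (lhs fails at k=5 before rhs at j=6)
  i=5: ✗ (lhs fails at k=5 before rhs at j=6)
  i=6: ✓ (rhs at j=6)
  i=7: ✗ (lhs fails at k=8 before rhs at j=9)
  i=8: ✗ (lhs fails at k=8 before rhs at j=9)
  i=9: ✓ (rhs at j=9)

1, 2, 6, 9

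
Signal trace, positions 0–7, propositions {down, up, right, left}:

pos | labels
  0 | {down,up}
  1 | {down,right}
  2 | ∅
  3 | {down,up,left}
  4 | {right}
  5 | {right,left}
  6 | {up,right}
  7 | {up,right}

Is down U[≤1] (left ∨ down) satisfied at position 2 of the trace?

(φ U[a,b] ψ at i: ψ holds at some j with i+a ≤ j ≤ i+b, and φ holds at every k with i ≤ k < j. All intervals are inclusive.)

False

Need some j in [2,3] with (left ∨ down), and down at every k in [2,j-1].
  j=2: (left ∨ down) false.
  j=3: (left ∨ down) holds, but down fails at k=2 → not this j.
No j in the window works → until fails.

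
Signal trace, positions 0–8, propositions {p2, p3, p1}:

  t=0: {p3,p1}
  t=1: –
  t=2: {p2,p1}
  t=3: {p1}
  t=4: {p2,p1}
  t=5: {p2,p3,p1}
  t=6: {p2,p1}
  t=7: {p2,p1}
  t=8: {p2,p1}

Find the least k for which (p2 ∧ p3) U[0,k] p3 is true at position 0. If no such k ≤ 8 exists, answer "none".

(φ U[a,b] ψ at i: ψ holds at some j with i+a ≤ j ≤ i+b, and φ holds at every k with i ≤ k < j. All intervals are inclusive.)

Need earliest j ≥ 0 with p3, and (p2 ∧ p3) at every k in [0,j-1].
  j=0: rhs holds (empty prefix). k = 0.

0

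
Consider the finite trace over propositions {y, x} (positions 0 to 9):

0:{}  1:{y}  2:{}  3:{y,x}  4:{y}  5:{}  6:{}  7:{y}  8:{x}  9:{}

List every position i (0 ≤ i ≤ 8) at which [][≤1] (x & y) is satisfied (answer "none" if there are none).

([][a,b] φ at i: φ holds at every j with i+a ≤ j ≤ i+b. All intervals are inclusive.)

Evaluate at each i in [0,8]:
  i=0: ✗ (fails at j=0)
  i=1: ✗ (fails at j=1)
  i=2: ✗ (fails at j=2)
  i=3: ✗ (fails at j=4)
  i=4: ✗ (fails at j=4)
  i=5: ✗ (fails at j=5)
  i=6: ✗ (fails at j=6)
  i=7: ✗ (fails at j=7)
  i=8: ✗ (fails at j=8)

none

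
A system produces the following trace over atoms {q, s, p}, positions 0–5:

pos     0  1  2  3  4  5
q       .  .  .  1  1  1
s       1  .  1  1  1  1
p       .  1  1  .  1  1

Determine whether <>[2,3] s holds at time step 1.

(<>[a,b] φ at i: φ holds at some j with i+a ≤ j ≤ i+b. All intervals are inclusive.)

Check s at each j in [3,4]:
  j=3: true
  j=4: true
Found at j=3 → formula holds.

Yes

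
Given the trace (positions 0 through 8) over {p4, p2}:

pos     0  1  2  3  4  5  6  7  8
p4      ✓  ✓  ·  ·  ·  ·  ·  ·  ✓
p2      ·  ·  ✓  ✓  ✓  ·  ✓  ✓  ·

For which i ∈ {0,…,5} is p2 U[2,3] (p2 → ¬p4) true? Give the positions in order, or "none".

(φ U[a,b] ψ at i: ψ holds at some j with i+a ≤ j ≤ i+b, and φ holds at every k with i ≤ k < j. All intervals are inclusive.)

Evaluate at each i in [0,5]:
  i=0: ✗ (lhs fails at k=0 before rhs at j=2)
  i=1: ✗ (lhs fails at k=1 before rhs at j=3)
  i=2: ✓ (rhs at j=4; lhs holds on [2,3])
  i=3: ✓ (rhs at j=5; lhs holds on [3,4])
  i=4: ✗ (lhs fails at k=5 before rhs at j=6)
  i=5: ✗ (lhs fails at k=5 before rhs at j=7)

2, 3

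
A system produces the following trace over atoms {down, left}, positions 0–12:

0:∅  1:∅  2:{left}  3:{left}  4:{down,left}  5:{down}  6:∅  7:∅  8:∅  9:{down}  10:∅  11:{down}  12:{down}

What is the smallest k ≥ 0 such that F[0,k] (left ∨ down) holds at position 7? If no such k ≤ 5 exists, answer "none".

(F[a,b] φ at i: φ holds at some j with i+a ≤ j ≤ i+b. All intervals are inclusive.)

Scan j = 7,8,… for (left ∨ down):
  j=7: fails
  j=8: fails
  j=9: holds
First hit at j=9, so smallest k = 9-7 = 2.

2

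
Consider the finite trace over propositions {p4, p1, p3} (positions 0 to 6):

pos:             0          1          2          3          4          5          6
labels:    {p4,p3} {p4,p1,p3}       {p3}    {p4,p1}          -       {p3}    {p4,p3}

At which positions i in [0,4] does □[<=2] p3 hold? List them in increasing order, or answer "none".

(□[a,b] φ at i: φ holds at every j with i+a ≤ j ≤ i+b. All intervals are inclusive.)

Evaluate at each i in [0,4]:
  i=0: ✓ (all of [0,2])
  i=1: ✗ (fails at j=3)
  i=2: ✗ (fails at j=3)
  i=3: ✗ (fails at j=3)
  i=4: ✗ (fails at j=4)

0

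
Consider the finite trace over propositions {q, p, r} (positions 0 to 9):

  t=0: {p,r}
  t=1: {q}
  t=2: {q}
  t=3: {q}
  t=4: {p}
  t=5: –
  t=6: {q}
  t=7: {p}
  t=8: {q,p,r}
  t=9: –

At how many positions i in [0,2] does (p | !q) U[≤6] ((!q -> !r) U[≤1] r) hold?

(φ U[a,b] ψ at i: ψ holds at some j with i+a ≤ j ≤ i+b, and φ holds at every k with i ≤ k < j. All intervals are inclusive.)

Evaluate at each i in [0,2]:
  i=0: ✓ (rhs at j=0)
  i=1: ✗ (lhs fails at k=1 before rhs at j=7)
  i=2: ✗ (lhs fails at k=2 before rhs at j=7)
Positions where it holds: {0} → 1.

1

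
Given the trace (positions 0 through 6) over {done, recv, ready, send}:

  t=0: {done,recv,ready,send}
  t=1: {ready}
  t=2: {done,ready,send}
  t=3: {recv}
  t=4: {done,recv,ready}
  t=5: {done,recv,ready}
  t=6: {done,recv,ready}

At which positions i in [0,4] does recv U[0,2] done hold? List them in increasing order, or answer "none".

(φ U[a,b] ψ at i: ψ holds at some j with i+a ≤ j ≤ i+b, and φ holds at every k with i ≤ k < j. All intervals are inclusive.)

0, 2, 3, 4

Evaluate at each i in [0,4]:
  i=0: ✓ (rhs at j=0)
  i=1: ✗ (lhs fails at k=1 before rhs at j=2)
  i=2: ✓ (rhs at j=2)
  i=3: ✓ (rhs at j=4; lhs holds on [3,3])
  i=4: ✓ (rhs at j=4)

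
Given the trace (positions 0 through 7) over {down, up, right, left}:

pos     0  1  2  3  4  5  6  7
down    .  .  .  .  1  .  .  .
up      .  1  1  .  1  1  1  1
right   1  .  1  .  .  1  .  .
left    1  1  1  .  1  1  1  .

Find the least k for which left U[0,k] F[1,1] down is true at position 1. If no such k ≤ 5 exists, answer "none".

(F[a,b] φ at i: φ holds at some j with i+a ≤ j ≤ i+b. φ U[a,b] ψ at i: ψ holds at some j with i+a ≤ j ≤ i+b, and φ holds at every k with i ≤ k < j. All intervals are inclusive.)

Need earliest j ≥ 1 with F[1,1] down, and left at every k in [1,j-1].
  j=1: rhs fails.
  j=2: rhs fails.
  j=3: rhs holds; lhs holds on [1,2]. k = 2.

2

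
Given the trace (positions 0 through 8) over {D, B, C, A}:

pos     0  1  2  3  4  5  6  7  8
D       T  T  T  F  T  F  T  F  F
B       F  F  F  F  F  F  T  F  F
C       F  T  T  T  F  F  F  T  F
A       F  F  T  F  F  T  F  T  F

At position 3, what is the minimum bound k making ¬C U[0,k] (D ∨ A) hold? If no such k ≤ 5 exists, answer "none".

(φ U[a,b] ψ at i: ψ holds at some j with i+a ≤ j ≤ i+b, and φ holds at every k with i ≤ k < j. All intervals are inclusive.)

none

Need earliest j ≥ 3 with (D ∨ A), and ¬C at every k in [3,j-1].
  j=3: rhs fails.
  j=4: rhs holds but lhs fails at k=3.
  j=5: rhs holds but lhs fails at k=3.
  j=6: rhs holds but lhs fails at k=3.
  j=7: rhs holds but lhs fails at k=3.
  j=8: rhs fails.
No witness within the range → none.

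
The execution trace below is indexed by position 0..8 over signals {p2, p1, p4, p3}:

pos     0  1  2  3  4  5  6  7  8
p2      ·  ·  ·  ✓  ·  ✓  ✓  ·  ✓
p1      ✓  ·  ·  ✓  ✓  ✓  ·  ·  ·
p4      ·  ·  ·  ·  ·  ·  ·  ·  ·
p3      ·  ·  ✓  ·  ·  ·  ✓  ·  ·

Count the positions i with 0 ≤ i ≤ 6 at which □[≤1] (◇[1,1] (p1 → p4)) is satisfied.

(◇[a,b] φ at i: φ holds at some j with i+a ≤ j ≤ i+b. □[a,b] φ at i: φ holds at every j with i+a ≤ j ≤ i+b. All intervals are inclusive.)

Evaluate at each i in [0,6]:
  i=0: ✓ (all of [0,1])
  i=1: ✗ (fails at j=2)
  i=2: ✗ (fails at j=2)
  i=3: ✗ (fails at j=3)
  i=4: ✗ (fails at j=4)
  i=5: ✓ (all of [5,6])
  i=6: ✓ (all of [6,7])
Positions where it holds: {0, 5, 6} → 3.

3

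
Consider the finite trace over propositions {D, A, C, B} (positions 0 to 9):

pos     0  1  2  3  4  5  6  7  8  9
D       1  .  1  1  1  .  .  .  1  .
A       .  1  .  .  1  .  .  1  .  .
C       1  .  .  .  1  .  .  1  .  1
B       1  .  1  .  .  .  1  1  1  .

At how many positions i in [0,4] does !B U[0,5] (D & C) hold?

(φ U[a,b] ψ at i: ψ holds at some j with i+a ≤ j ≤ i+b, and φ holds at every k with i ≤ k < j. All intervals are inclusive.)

3

Evaluate at each i in [0,4]:
  i=0: ✓ (rhs at j=0)
  i=1: ✗ (lhs fails at k=2 before rhs at j=4)
  i=2: ✗ (lhs fails at k=2 before rhs at j=4)
  i=3: ✓ (rhs at j=4; lhs holds on [3,3])
  i=4: ✓ (rhs at j=4)
Positions where it holds: {0, 3, 4} → 3.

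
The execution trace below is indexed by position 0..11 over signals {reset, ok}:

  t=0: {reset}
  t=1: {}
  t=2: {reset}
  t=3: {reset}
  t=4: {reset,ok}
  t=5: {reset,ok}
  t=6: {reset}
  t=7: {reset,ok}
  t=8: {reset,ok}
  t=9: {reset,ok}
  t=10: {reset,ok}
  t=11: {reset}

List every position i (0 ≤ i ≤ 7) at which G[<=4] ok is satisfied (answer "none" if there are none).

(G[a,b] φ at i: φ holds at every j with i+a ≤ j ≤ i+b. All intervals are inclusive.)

Evaluate at each i in [0,7]:
  i=0: ✗ (fails at j=0)
  i=1: ✗ (fails at j=1)
  i=2: ✗ (fails at j=2)
  i=3: ✗ (fails at j=3)
  i=4: ✗ (fails at j=6)
  i=5: ✗ (fails at j=6)
  i=6: ✗ (fails at j=6)
  i=7: ✗ (fails at j=11)

none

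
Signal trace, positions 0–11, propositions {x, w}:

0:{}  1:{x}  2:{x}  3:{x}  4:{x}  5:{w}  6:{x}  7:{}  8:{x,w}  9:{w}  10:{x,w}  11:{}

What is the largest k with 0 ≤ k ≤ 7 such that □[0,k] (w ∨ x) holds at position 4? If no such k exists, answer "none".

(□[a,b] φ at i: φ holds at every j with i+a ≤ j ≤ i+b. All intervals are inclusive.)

(w ∨ x) must hold from j=4 onward; find where it first fails.
  j=4: holds
  j=5: holds
  j=6: holds
  j=7: fails
Holds on [4,6], so largest k = 2.

2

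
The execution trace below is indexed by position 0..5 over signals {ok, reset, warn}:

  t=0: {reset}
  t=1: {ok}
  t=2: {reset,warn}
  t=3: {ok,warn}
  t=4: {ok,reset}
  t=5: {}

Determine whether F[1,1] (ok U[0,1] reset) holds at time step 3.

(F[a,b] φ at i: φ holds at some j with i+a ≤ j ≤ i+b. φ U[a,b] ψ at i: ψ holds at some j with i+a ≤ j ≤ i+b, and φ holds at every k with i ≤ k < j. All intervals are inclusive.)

Check (ok U[0,1] reset) at each j in [4,4]:
  j=4: holds
Found at j=4 → formula holds.

True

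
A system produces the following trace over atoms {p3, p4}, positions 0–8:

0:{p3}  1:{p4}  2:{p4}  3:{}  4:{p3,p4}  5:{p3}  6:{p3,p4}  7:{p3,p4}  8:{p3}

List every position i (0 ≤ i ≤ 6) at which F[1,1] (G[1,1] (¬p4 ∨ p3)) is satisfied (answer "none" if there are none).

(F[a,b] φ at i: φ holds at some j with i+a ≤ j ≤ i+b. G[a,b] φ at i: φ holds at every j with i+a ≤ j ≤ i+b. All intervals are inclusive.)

1, 2, 3, 4, 5, 6

Evaluate at each i in [0,6]:
  i=0: ✗ (none in [1,1])
  i=1: ✓ (witness j=2)
  i=2: ✓ (witness j=3)
  i=3: ✓ (witness j=4)
  i=4: ✓ (witness j=5)
  i=5: ✓ (witness j=6)
  i=6: ✓ (witness j=7)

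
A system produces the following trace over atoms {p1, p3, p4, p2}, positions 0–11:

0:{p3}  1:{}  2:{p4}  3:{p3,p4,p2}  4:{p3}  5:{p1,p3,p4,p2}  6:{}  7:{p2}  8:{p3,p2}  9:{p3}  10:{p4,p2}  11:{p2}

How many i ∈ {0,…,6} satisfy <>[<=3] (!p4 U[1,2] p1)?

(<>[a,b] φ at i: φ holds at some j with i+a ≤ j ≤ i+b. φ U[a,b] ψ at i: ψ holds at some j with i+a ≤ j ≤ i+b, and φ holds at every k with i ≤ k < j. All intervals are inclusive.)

4

Evaluate at each i in [0,6]:
  i=0: ✗ (none in [0,3])
  i=1: ✓ (witness j=4)
  i=2: ✓ (witness j=4)
  i=3: ✓ (witness j=4)
  i=4: ✓ (witness j=4)
  i=5: ✗ (none in [5,8])
  i=6: ✗ (none in [6,9])
Positions where it holds: {1, 2, 3, 4} → 4.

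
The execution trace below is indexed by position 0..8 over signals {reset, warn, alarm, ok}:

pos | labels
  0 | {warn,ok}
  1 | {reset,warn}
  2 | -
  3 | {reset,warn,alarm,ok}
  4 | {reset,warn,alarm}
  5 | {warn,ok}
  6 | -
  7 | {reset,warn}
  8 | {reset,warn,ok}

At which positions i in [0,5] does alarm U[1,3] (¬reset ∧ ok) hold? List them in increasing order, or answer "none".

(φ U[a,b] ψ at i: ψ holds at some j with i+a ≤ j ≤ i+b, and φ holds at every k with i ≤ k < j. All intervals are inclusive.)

3, 4

Evaluate at each i in [0,5]:
  i=0: ✗ (no rhs in [1,3])
  i=1: ✗ (no rhs in [2,4])
  i=2: ✗ (lhs fails at k=2 before rhs at j=5)
  i=3: ✓ (rhs at j=5; lhs holds on [3,4])
  i=4: ✓ (rhs at j=5; lhs holds on [4,4])
  i=5: ✗ (no rhs in [6,8])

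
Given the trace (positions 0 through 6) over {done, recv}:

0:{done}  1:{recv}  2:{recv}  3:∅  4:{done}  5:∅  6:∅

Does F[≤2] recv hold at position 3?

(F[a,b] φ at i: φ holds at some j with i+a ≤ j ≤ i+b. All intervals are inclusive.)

Does not hold

Check recv at each j in [3,5]:
  j=3: false
  j=4: false
  j=5: false
No position in the window satisfies it → formula fails.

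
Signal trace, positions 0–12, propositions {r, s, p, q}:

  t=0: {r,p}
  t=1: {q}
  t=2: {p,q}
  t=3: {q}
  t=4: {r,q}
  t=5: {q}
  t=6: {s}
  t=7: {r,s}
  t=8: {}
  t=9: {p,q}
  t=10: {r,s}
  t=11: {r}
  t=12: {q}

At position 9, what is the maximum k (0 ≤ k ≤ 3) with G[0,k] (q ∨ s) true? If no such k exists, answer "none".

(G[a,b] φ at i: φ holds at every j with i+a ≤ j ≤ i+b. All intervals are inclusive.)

(q ∨ s) must hold from j=9 onward; find where it first fails.
  j=9: holds
  j=10: holds
  j=11: fails
Holds on [9,10], so largest k = 1.

1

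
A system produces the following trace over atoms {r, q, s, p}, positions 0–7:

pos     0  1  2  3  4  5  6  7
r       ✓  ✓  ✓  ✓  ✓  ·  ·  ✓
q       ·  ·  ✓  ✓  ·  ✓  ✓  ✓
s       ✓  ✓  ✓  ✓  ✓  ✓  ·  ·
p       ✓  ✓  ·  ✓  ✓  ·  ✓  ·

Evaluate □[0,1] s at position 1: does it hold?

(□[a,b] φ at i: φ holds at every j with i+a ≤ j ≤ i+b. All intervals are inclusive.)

Yes

Check s at every j in [1,2]:
  j=1: true
  j=2: true
All positions satisfy it → formula holds.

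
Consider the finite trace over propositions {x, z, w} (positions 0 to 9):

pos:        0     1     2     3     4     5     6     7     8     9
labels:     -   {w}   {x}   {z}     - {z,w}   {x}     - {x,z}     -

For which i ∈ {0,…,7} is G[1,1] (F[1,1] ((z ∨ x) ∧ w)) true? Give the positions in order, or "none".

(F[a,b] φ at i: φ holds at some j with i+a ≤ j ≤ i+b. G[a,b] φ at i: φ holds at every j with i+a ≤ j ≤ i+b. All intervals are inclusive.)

3

Evaluate at each i in [0,7]:
  i=0: ✗ (fails at j=1)
  i=1: ✗ (fails at j=2)
  i=2: ✗ (fails at j=3)
  i=3: ✓ (all of [4,4])
  i=4: ✗ (fails at j=5)
  i=5: ✗ (fails at j=6)
  i=6: ✗ (fails at j=7)
  i=7: ✗ (fails at j=8)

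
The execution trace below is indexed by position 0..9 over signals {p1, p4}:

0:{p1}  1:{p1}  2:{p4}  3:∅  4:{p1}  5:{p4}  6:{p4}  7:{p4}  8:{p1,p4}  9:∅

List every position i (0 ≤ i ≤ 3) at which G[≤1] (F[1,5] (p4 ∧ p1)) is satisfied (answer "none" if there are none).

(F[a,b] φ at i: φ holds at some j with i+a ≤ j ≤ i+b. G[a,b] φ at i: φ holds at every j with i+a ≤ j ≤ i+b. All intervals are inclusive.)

3

Evaluate at each i in [0,3]:
  i=0: ✗ (fails at j=0)
  i=1: ✗ (fails at j=1)
  i=2: ✗ (fails at j=2)
  i=3: ✓ (all of [3,4])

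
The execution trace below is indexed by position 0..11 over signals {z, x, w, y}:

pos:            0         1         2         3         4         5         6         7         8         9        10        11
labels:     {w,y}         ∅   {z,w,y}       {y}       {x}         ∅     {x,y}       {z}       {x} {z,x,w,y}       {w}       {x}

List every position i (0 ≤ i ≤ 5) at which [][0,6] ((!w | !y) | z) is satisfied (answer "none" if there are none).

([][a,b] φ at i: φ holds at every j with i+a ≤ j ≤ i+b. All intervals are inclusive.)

Evaluate at each i in [0,5]:
  i=0: ✗ (fails at j=0)
  i=1: ✓ (all of [1,7])
  i=2: ✓ (all of [2,8])
  i=3: ✓ (all of [3,9])
  i=4: ✓ (all of [4,10])
  i=5: ✓ (all of [5,11])

1, 2, 3, 4, 5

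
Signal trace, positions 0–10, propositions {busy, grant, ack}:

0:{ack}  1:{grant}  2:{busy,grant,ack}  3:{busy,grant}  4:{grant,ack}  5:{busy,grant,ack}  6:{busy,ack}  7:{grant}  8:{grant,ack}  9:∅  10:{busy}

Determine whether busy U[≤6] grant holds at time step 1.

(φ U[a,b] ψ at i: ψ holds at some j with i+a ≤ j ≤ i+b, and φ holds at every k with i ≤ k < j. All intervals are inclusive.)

Need some j in [1,7] with grant, and busy at every k in [1,j-1].
  j=1: grant holds; no prefix to check → satisfied.

Holds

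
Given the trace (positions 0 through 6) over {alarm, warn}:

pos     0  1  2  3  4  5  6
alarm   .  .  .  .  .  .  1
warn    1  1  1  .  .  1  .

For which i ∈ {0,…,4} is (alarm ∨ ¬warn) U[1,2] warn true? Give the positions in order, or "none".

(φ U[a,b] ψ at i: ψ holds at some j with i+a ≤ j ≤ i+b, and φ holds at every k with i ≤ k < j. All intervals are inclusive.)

3, 4

Evaluate at each i in [0,4]:
  i=0: ✗ (lhs fails at k=0 before rhs at j=1)
  i=1: ✗ (lhs fails at k=1 before rhs at j=2)
  i=2: ✗ (no rhs in [3,4])
  i=3: ✓ (rhs at j=5; lhs holds on [3,4])
  i=4: ✓ (rhs at j=5; lhs holds on [4,4])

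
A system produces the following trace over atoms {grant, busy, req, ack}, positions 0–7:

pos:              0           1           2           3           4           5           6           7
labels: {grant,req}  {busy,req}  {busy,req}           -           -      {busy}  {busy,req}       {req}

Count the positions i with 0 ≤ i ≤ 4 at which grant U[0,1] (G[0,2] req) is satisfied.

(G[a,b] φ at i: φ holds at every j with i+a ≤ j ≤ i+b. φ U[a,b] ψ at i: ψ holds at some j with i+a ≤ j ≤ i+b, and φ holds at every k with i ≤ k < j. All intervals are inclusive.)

Evaluate at each i in [0,4]:
  i=0: ✓ (rhs at j=0)
  i=1: ✗ (no rhs in [1,2])
  i=2: ✗ (no rhs in [2,3])
  i=3: ✗ (no rhs in [3,4])
  i=4: ✗ (no rhs in [4,5])
Positions where it holds: {0} → 1.

1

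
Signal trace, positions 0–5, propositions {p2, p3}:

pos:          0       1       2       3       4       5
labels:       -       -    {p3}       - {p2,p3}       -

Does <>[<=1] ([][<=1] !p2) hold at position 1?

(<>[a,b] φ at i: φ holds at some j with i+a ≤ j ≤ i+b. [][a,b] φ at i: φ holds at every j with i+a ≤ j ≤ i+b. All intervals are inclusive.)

Yes

Check [][<=1] !p2 at each j in [1,2]:
  j=1: holds on [1,2]
  j=2: holds on [2,3]
Found at j=1 → formula holds.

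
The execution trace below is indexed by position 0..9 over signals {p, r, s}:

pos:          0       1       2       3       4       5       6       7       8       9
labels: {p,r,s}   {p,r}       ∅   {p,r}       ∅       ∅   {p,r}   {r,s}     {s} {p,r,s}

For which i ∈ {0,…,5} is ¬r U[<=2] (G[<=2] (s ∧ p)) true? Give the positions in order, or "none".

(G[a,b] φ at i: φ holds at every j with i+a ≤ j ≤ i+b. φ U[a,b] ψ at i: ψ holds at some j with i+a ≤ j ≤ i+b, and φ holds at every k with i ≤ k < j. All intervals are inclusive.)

none

Evaluate at each i in [0,5]:
  i=0: ✗ (no rhs in [0,2])
  i=1: ✗ (no rhs in [1,3])
  i=2: ✗ (no rhs in [2,4])
  i=3: ✗ (no rhs in [3,5])
  i=4: ✗ (no rhs in [4,6])
  i=5: ✗ (no rhs in [5,7])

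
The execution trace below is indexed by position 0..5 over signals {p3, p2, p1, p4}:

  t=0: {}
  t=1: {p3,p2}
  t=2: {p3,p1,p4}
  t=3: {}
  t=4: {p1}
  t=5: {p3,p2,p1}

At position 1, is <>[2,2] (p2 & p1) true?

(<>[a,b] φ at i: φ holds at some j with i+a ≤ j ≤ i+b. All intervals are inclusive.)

Check (p2 & p1) at each j in [3,3]:
  j=3: false
No position in the window satisfies it → formula fails.

False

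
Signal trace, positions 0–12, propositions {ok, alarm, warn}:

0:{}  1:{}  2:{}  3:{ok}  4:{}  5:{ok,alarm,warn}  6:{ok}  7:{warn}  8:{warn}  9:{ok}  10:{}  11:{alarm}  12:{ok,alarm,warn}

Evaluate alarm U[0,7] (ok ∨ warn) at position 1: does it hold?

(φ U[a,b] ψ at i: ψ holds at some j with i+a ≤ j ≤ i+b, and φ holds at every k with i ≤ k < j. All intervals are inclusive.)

Need some j in [1,8] with (ok ∨ warn), and alarm at every k in [1,j-1].
  j=1: (ok ∨ warn) false.
  j=2: (ok ∨ warn) false.
  j=3: (ok ∨ warn) holds, but alarm fails at k=1 → not this j.
  j=4: (ok ∨ warn) false.
  j=5: (ok ∨ warn) holds, but alarm fails at k=1 → not this j.
  j=6: (ok ∨ warn) holds, but alarm fails at k=1 → not this j.
  j=7: (ok ∨ warn) holds, but alarm fails at k=1 → not this j.
  j=8: (ok ∨ warn) holds, but alarm fails at k=1 → not this j.
No j in the window works → until fails.

False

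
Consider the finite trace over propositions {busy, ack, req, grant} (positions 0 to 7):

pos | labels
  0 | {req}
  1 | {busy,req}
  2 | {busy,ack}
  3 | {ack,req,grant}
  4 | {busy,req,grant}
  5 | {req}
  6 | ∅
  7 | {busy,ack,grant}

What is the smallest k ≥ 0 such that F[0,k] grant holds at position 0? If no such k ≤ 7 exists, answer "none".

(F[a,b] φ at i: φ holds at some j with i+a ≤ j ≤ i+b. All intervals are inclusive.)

Scan j = 0,1,… for grant:
  j=0: fails
  j=1: fails
  j=2: fails
  j=3: holds
First hit at j=3, so smallest k = 3-0 = 3.

3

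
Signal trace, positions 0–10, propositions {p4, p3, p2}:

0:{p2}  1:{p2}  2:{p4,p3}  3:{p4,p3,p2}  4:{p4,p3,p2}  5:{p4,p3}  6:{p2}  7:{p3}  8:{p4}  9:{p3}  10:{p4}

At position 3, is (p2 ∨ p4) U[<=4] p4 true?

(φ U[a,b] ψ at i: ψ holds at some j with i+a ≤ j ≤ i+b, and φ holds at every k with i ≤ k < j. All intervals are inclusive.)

Need some j in [3,7] with p4, and (p2 ∨ p4) at every k in [3,j-1].
  j=3: p4 holds; no prefix to check → satisfied.

Yes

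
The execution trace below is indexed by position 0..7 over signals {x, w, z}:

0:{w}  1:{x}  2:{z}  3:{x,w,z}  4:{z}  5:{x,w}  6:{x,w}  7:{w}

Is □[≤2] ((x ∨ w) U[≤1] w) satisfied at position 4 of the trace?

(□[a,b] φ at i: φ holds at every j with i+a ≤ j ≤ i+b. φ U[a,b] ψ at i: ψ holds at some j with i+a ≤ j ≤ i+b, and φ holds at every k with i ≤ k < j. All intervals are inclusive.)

No

Check ((x ∨ w) U[≤1] w) at every j in [4,6]:
  j=4: fails
  j=5: holds
  j=6: holds
Fails at j=4 → formula fails.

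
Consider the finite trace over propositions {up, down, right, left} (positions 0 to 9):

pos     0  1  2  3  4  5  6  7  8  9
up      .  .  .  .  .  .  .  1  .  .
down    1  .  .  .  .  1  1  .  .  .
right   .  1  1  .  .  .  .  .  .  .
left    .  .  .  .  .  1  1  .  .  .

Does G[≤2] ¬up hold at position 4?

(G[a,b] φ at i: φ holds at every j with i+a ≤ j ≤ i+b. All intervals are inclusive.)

Holds

Check ¬up at every j in [4,6]:
  j=4: true
  j=5: true
  j=6: true
All positions satisfy it → formula holds.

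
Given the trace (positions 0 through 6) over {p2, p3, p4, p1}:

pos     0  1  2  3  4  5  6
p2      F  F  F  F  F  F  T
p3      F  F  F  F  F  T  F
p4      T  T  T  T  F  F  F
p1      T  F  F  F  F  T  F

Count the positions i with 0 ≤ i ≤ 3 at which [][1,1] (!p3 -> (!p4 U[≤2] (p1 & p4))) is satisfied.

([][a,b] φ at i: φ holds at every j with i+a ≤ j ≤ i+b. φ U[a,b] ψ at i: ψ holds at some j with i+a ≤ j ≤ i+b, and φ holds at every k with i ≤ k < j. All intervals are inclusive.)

Evaluate at each i in [0,3]:
  i=0: ✗ (fails at j=1)
  i=1: ✗ (fails at j=2)
  i=2: ✗ (fails at j=3)
  i=3: ✗ (fails at j=4)
Positions where it holds: {} → 0.

0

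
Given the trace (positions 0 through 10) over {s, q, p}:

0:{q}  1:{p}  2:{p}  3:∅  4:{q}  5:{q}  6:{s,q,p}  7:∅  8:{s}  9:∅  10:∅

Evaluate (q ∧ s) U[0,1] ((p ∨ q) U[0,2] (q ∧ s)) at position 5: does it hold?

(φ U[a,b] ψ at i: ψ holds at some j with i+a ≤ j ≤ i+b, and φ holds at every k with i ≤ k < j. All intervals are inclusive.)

Holds

Need some j in [5,6] with ((p ∨ q) U[0,2] (q ∧ s)), and (q ∧ s) at every k in [5,j-1].
  j=5: ((p ∨ q) U[0,2] (q ∧ s)) holds; no prefix to check → satisfied.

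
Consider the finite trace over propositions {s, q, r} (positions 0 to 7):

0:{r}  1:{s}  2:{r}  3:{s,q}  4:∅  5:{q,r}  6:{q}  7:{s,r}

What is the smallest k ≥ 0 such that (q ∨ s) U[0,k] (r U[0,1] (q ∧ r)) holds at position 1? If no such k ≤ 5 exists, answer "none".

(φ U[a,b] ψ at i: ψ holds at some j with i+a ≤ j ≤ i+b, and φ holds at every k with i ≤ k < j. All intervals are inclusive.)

Need earliest j ≥ 1 with (r U[0,1] (q ∧ r)), and (q ∨ s) at every k in [1,j-1].
  j=1: rhs fails.
  j=2: rhs fails.
  j=3: rhs fails.
  j=4: rhs fails.
  j=5: rhs holds but lhs fails at k=2.
  j=6: rhs fails.
No witness within the range → none.

none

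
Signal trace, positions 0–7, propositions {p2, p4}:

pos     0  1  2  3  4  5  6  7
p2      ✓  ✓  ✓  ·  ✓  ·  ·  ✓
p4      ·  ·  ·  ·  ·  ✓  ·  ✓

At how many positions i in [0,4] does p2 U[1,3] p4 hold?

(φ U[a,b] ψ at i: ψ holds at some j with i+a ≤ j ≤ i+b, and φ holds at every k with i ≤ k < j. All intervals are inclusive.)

Evaluate at each i in [0,4]:
  i=0: ✗ (no rhs in [1,3])
  i=1: ✗ (no rhs in [2,4])
  i=2: ✗ (lhs fails at k=3 before rhs at j=5)
  i=3: ✗ (lhs fails at k=3 before rhs at j=5)
  i=4: ✓ (rhs at j=5; lhs holds on [4,4])
Positions where it holds: {4} → 1.

1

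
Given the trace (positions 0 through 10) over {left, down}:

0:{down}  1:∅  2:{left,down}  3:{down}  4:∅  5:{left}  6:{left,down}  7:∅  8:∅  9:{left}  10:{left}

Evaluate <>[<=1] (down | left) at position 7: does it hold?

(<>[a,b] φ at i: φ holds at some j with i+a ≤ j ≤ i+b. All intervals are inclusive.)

Does not hold

Check (down | left) at each j in [7,8]:
  j=7: false
  j=8: false
No position in the window satisfies it → formula fails.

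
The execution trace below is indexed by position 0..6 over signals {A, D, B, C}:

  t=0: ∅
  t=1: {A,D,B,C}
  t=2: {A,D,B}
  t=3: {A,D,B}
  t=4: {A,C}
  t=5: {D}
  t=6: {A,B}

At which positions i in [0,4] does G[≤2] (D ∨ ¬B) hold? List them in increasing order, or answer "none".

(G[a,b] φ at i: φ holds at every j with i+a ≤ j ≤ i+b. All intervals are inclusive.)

0, 1, 2, 3

Evaluate at each i in [0,4]:
  i=0: ✓ (all of [0,2])
  i=1: ✓ (all of [1,3])
  i=2: ✓ (all of [2,4])
  i=3: ✓ (all of [3,5])
  i=4: ✗ (fails at j=6)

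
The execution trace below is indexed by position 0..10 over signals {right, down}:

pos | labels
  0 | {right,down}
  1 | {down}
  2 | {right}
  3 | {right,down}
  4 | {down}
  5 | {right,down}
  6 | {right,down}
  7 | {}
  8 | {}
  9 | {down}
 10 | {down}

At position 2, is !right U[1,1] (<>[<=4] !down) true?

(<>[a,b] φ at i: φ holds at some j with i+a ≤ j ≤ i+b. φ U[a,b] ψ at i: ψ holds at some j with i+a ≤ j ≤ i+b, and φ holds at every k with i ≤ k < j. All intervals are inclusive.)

Need some j in [3,3] with <>[<=4] !down, and !right at every k in [2,j-1].
  j=3: <>[<=4] !down holds, but !right fails at k=2 → not this j.
No j in the window works → until fails.

Does not hold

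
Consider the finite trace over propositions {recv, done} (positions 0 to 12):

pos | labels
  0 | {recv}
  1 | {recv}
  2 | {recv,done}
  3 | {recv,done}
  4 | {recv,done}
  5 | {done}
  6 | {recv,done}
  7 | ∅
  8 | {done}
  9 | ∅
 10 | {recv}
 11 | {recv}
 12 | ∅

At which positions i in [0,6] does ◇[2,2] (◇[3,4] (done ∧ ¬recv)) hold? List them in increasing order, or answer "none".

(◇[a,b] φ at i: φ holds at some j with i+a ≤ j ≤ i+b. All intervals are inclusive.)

0, 2, 3

Evaluate at each i in [0,6]:
  i=0: ✓ (witness j=2)
  i=1: ✗ (none in [3,3])
  i=2: ✓ (witness j=4)
  i=3: ✓ (witness j=5)
  i=4: ✗ (none in [6,6])
  i=5: ✗ (none in [7,7])
  i=6: ✗ (none in [8,8])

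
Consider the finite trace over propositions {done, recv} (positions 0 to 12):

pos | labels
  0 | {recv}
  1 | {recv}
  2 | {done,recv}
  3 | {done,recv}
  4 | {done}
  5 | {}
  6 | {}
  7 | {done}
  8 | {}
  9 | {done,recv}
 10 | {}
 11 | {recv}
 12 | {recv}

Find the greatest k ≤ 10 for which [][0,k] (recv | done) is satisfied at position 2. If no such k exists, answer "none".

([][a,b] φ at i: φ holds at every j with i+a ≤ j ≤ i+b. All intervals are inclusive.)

(recv | done) must hold from j=2 onward; find where it first fails.
  j=2: holds
  j=3: holds
  j=4: holds
  j=5: fails
Holds on [2,4], so largest k = 2.

2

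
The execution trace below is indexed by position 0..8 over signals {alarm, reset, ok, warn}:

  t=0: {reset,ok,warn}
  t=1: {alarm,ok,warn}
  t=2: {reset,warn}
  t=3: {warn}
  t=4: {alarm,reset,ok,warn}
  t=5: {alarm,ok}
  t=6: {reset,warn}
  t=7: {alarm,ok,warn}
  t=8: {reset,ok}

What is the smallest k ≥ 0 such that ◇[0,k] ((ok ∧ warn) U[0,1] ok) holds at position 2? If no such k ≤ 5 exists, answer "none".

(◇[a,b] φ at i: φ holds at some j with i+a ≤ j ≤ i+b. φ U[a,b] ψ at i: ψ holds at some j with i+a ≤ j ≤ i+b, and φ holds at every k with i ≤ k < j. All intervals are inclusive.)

Scan j = 2,3,… for ((ok ∧ warn) U[0,1] ok):
  j=2: fails
  j=3: fails
  j=4: holds
First hit at j=4, so smallest k = 4-2 = 2.

2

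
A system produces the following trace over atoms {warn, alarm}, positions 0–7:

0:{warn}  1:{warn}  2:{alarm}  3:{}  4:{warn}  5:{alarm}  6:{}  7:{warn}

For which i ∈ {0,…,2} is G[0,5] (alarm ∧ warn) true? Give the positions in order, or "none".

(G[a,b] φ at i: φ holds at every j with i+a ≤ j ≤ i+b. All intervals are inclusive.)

Evaluate at each i in [0,2]:
  i=0: ✗ (fails at j=0)
  i=1: ✗ (fails at j=1)
  i=2: ✗ (fails at j=2)

none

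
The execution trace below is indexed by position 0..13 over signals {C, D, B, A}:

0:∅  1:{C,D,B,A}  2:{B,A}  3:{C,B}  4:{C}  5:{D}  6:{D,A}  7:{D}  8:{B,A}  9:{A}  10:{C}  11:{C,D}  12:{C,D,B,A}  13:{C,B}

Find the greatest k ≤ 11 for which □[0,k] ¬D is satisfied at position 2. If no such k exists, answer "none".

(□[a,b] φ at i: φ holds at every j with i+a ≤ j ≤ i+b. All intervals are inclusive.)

¬D must hold from j=2 onward; find where it first fails.
  j=2: holds
  j=3: holds
  j=4: holds
  j=5: fails
Holds on [2,4], so largest k = 2.

2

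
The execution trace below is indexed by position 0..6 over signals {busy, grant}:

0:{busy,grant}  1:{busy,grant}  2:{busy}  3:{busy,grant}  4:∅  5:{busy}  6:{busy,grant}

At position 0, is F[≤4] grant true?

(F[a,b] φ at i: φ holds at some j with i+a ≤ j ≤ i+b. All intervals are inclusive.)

True

Check grant at each j in [0,4]:
  j=0: true
  j=1: true
  j=2: false
  j=3: true
  j=4: false
Found at j=0 → formula holds.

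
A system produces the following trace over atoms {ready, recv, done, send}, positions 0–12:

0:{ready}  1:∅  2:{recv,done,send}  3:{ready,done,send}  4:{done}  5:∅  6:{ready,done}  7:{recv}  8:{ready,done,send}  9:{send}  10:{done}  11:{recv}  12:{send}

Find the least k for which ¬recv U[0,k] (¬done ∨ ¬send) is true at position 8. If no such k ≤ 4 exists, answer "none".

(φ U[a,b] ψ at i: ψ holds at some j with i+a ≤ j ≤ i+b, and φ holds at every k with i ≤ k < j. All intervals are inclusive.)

1

Need earliest j ≥ 8 with (¬done ∨ ¬send), and ¬recv at every k in [8,j-1].
  j=8: rhs fails.
  j=9: rhs holds; lhs holds on [8,8]. k = 1.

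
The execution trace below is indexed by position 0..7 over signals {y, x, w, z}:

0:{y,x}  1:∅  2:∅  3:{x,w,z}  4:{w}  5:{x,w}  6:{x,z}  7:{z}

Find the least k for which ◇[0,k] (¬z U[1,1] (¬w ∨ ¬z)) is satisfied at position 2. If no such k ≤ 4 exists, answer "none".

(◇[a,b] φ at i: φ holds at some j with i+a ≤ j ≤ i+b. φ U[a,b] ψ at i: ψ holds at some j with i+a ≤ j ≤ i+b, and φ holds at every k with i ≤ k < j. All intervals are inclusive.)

2

Scan j = 2,3,… for (¬z U[1,1] (¬w ∨ ¬z)):
  j=2: fails
  j=3: fails
  j=4: holds
First hit at j=4, so smallest k = 4-2 = 2.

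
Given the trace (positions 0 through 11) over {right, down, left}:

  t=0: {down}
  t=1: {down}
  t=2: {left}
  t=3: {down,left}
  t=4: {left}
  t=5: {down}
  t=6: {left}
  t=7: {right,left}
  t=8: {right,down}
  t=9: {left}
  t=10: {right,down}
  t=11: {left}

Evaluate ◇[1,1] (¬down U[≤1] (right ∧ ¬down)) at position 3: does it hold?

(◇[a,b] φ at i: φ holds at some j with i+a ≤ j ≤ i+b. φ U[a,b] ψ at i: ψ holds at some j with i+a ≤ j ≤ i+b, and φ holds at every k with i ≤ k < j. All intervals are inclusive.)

Does not hold

Check (¬down U[≤1] (right ∧ ¬down)) at each j in [4,4]:
  j=4: fails
No position in the window satisfies it → formula fails.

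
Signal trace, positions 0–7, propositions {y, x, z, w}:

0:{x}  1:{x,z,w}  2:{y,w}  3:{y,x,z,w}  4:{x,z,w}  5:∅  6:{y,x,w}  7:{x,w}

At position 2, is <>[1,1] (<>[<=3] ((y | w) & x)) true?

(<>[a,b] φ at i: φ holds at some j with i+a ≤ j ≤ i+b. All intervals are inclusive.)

Check <>[<=3] ((y | w) & x) at each j in [3,3]:
  j=3: holds (witness at 3)
Found at j=3 → formula holds.

True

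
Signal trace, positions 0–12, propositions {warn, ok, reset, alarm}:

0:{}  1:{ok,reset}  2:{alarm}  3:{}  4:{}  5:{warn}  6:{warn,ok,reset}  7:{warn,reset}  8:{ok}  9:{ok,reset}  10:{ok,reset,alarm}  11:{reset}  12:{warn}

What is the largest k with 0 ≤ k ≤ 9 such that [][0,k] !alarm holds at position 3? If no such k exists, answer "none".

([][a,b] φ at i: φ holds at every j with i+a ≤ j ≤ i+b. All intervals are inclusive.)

!alarm must hold from j=3 onward; find where it first fails.
  j=3: holds
  j=4: holds
  j=5: holds
  j=6: holds
  j=7: holds
  j=8: holds
  j=9: holds
  j=10: fails
Holds on [3,9], so largest k = 6.

6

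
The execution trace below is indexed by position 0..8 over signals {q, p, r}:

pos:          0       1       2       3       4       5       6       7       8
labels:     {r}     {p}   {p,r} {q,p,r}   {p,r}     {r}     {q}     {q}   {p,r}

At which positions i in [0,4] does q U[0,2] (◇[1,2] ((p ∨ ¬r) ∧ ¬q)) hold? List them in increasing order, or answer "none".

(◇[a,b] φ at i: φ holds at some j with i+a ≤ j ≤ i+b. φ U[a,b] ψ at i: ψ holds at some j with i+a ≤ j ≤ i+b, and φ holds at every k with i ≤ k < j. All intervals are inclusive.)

Evaluate at each i in [0,4]:
  i=0: ✓ (rhs at j=0)
  i=1: ✓ (rhs at j=1)
  i=2: ✓ (rhs at j=2)
  i=3: ✓ (rhs at j=3)
  i=4: ✗ (lhs fails at k=4 before rhs at j=6)

0, 1, 2, 3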